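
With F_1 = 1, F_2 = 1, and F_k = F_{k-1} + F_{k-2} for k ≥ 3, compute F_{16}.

Iterating the recurrence up to F_{11} = 89 and F_{10} = 55:
F_{12} = F_{11} + F_{10} = 89 + 55 = 144
F_{13} = F_{12} + F_{11} = 144 + 89 = 233
F_{14} = F_{13} + F_{12} = 233 + 144 = 377
F_{15} = F_{14} + F_{13} = 377 + 233 = 610
F_{16} = F_{15} + F_{14} = 610 + 377 = 987

987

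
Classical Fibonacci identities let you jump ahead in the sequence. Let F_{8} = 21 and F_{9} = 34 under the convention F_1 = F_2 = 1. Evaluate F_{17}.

1597

By F_{2k+1} = F_k² + F_{k+1}²: F_{17} = 21² + 34² = 441 + 1156 = 1597.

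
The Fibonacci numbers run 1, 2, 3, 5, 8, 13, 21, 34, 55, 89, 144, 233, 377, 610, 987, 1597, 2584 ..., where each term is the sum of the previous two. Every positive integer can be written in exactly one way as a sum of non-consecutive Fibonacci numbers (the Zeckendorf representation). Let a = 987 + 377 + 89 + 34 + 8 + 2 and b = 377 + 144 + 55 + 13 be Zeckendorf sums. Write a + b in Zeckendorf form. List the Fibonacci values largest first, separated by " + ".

The two numbers are 1497 and 589, so their sum is 2086.
Repeatedly subtract the largest Fibonacci number that fits:
1597 ≤ 2086 < 2584, so take 1597; remainder 489
377 ≤ 489 < 610, so take 377; remainder 112
89 ≤ 112 < 144, so take 89; remainder 23
21 ≤ 23 < 34, so take 21; remainder 2
2 ≤ 2 < 3, so take 2; remainder 0

1597 + 377 + 89 + 21 + 2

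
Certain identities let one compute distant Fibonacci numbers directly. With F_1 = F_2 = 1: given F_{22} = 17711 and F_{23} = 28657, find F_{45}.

1134903170

By F_{2k+1} = F_k² + F_{k+1}²: F_{45} = 17711² + 28657² = 313679521 + 821223649 = 1134903170.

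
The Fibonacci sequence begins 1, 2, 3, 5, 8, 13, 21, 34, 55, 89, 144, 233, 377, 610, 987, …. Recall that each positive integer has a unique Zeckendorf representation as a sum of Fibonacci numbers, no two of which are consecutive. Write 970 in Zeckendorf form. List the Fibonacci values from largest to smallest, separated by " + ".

610 + 233 + 89 + 34 + 3 + 1

970 − 610 = 360
360 − 233 = 127
127 − 89 = 38
38 − 34 = 4
4 − 3 = 1
1 − 1 = 0
So 970 = 610 + 233 + 89 + 34 + 3 + 1, with no two terms consecutive in the sequence.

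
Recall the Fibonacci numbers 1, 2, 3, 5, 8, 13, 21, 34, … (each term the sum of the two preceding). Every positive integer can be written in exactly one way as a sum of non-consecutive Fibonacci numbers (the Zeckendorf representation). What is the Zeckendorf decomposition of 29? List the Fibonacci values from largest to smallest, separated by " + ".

largest Fibonacci ≤ 29 is 21; 29 − 21 = 8
largest Fibonacci ≤ 8 is 8; 8 − 8 = 0
So 29 = 21 + 8, with no two terms consecutive in the sequence.

21 + 8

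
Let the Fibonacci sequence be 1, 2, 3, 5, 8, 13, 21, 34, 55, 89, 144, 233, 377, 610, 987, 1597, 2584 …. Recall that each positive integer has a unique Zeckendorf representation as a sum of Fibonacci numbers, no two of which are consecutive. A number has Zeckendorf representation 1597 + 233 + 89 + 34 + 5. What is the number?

1958

1597 + 233 + 89 + 34 + 5 = 1958.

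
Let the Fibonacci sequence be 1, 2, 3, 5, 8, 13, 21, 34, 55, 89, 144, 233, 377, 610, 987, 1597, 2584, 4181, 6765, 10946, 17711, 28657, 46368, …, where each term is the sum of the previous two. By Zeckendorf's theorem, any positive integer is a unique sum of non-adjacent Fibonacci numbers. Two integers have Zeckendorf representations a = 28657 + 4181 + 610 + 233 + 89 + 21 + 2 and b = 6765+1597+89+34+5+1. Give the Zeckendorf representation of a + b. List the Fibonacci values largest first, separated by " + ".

The two numbers are 33793 and 8491, so their sum is 42284.
take 28657 (≤ 42284); 42284 − 28657 = 13627
take 10946 (≤ 13627); 13627 − 10946 = 2681
take 2584 (≤ 2681); 2681 − 2584 = 97
take 89 (≤ 97); 97 − 89 = 8
take 8 (≤ 8); 8 − 8 = 0

28657 + 10946 + 2584 + 89 + 8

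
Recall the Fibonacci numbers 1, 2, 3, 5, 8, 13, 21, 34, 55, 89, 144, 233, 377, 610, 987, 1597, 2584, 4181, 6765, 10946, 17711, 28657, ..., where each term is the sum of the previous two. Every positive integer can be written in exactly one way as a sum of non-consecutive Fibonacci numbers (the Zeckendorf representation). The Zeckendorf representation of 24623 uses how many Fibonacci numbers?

Greedy algorithm:
24623 − 17711 = 6912
6912 − 6765 = 147
147 − 144 = 3
3 − 3 = 0
24623 = 17711 + 6765 + 144 + 3, which has 4 terms.

4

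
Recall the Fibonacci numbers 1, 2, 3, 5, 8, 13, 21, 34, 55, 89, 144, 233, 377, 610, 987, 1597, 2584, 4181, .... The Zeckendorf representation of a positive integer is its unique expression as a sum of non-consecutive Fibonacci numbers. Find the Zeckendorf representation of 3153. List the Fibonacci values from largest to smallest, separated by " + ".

Repeatedly subtract the largest Fibonacci number that fits:
largest Fibonacci ≤ 3153 is 2584; 3153 − 2584 = 569
largest Fibonacci ≤ 569 is 377; 569 − 377 = 192
largest Fibonacci ≤ 192 is 144; 192 − 144 = 48
largest Fibonacci ≤ 48 is 34; 48 − 34 = 14
largest Fibonacci ≤ 14 is 13; 14 − 13 = 1
largest Fibonacci ≤ 1 is 1; 1 − 1 = 0
So 3153 = 2584 + 377 + 144 + 34 + 13 + 1, with no two terms consecutive in the sequence.

2584 + 377 + 144 + 34 + 13 + 1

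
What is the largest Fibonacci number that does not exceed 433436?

317811 ≤ 433436 < 514229, so the largest Fibonacci number not exceeding 433436 is 317811.

317811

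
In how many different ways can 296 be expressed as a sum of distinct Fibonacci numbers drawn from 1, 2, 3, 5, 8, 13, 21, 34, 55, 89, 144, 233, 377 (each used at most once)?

296 = 233+55+8 = 233+55+5+3 = 233+34+21+8 = 144+89+55+8 = … (12 more), for 16 in all.

16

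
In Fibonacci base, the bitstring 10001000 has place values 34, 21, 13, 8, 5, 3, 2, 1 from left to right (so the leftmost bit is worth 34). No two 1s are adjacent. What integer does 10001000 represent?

39

Summing the place values of the 1 bits: 34 + 5 = 39.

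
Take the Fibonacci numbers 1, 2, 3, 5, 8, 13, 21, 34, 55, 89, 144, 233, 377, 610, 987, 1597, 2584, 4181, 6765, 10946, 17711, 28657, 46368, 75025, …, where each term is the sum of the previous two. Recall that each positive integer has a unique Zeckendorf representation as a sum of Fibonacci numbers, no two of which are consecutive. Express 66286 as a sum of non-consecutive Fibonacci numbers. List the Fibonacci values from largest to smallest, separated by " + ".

Repeatedly subtract the largest Fibonacci number that fits:
take 46368 (≤ 66286); 66286 − 46368 = 19918
take 17711 (≤ 19918); 19918 − 17711 = 2207
take 1597 (≤ 2207); 2207 − 1597 = 610
take 610 (≤ 610); 610 − 610 = 0
So 66286 = 46368 + 17711 + 1597 + 610, with no two terms consecutive in the sequence.

46368 + 17711 + 1597 + 610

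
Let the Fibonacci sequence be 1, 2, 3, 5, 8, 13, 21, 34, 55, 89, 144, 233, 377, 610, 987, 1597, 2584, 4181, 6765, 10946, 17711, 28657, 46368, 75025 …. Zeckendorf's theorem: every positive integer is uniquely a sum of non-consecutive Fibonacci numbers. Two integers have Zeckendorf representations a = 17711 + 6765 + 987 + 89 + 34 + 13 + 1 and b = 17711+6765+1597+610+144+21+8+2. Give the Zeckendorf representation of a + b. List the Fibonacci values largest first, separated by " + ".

46368 + 4181 + 1597 + 233 + 55 + 21 + 3

The two numbers are 25600 and 26858, so their sum is 52458.
46368 ≤ 52458 < 75025, so take 46368; remainder 6090
4181 ≤ 6090 < 6765, so take 4181; remainder 1909
1597 ≤ 1909 < 2584, so take 1597; remainder 312
233 ≤ 312 < 377, so take 233; remainder 79
55 ≤ 79 < 89, so take 55; remainder 24
21 ≤ 24 < 34, so take 21; remainder 3
3 ≤ 3 < 5, so take 3; remainder 0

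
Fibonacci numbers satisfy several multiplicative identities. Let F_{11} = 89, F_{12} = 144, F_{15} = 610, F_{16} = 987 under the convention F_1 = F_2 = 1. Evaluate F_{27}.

By the addition formula F_{m+n} = F_m F_{n+1} + F_{m−1} F_n with m=16, n=11: F_{27} = 987·144 + 610·89 = 142128 + 54290 = 196418.

196418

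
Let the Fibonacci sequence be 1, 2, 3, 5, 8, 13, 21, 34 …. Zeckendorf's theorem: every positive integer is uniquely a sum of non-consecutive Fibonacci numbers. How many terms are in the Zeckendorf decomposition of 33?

Repeatedly subtract the largest Fibonacci number that fits:
33: greatest Fibonacci not exceeding it is 21, leaving 12
12: greatest Fibonacci not exceeding it is 8, leaving 4
4: greatest Fibonacci not exceeding it is 3, leaving 1
1: greatest Fibonacci not exceeding it is 1, leaving 0
33 = 21 + 8 + 3 + 1, which has 4 terms.

4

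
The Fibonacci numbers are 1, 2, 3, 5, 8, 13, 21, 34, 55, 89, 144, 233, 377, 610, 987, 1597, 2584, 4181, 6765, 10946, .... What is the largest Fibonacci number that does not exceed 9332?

6765 ≤ 9332 < 10946, so the largest Fibonacci number not exceeding 9332 is 6765.

6765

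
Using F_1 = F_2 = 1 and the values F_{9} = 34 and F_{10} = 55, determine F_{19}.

By F_{2k+1} = F_k² + F_{k+1}²: F_{19} = 34² + 55² = 1156 + 3025 = 4181.

4181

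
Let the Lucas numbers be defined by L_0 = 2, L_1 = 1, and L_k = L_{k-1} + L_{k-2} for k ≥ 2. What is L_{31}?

Iterating the recurrence up to L_{26} = 271443 and L_{25} = 167761:
L_{27} = L_{26} + L_{25} = 271443 + 167761 = 439204
L_{28} = L_{27} + L_{26} = 439204 + 271443 = 710647
L_{29} = L_{28} + L_{27} = 710647 + 439204 = 1149851
L_{30} = L_{29} + L_{28} = 1149851 + 710647 = 1860498
L_{31} = L_{30} + L_{29} = 1860498 + 1149851 = 3010349

3010349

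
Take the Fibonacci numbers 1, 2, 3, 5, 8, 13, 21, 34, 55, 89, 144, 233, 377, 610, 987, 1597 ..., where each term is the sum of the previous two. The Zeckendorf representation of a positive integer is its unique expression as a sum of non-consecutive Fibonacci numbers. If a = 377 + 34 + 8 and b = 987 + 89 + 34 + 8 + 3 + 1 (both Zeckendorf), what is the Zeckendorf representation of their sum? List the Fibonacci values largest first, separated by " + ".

The two numbers are 419 and 1122, so their sum is 1541.
Greedily peel off the largest Fibonacci term at each step:
1541 − 987 = 554
554 − 377 = 177
177 − 144 = 33
33 − 21 = 12
12 − 8 = 4
4 − 3 = 1
1 − 1 = 0

987 + 377 + 144 + 21 + 8 + 3 + 1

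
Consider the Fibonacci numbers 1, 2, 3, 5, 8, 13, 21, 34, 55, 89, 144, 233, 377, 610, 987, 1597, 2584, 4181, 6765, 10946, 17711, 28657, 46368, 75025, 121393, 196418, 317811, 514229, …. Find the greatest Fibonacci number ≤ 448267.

317811 ≤ 448267 < 514229, so the largest Fibonacci number not exceeding 448267 is 317811.

317811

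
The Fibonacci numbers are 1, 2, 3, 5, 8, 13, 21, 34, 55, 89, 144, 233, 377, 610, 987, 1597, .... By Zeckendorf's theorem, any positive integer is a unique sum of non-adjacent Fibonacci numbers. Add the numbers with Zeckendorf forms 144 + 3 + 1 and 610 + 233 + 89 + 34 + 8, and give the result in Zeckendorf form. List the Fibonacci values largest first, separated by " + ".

987 + 89 + 34 + 8 + 3 + 1

The two numbers are 148 and 974, so their sum is 1122.
largest Fibonacci ≤ 1122 is 987; 1122 − 987 = 135
largest Fibonacci ≤ 135 is 89; 135 − 89 = 46
largest Fibonacci ≤ 46 is 34; 46 − 34 = 12
largest Fibonacci ≤ 12 is 8; 12 − 8 = 4
largest Fibonacci ≤ 4 is 3; 4 − 3 = 1
largest Fibonacci ≤ 1 is 1; 1 − 1 = 0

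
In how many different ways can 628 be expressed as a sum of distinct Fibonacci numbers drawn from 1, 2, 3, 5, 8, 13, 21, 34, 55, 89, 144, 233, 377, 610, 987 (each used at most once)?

13

Each representation comes from the Zeckendorf form by replacing some F_k with F_{k−1} + F_{k−2} where possible.
628 = 610+13+5 = 610+13+3+2 = 377+233+13+5 = 610+8+5+3+2 = 377+233+13+3+2 = … (8 more), for 13 in all.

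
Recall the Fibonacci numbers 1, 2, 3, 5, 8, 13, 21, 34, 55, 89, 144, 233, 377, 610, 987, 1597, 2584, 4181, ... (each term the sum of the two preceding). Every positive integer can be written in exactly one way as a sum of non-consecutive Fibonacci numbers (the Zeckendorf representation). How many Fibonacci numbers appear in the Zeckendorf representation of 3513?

7

Greedily peel off the largest Fibonacci term at each step:
2584 ≤ 3513 < 4181, so take 2584; remainder 929
610 ≤ 929 < 987, so take 610; remainder 319
233 ≤ 319 < 377, so take 233; remainder 86
55 ≤ 86 < 89, so take 55; remainder 31
21 ≤ 31 < 34, so take 21; remainder 10
8 ≤ 10 < 13, so take 8; remainder 2
2 ≤ 2 < 3, so take 2; remainder 0
3513 = 2584 + 610 + 233 + 55 + 21 + 8 + 2, which has 7 terms.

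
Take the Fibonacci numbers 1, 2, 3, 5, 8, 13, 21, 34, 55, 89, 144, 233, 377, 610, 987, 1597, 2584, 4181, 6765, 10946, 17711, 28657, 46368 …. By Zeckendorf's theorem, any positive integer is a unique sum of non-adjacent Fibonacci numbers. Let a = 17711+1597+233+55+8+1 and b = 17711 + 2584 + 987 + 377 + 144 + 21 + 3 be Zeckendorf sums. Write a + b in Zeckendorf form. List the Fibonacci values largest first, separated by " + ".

The two numbers are 19605 and 21827, so their sum is 41432.
Greedy algorithm:
subtract 28657 from 41432: 12775 remains
subtract 10946 from 12775: 1829 remains
subtract 1597 from 1829: 232 remains
subtract 144 from 232: 88 remains
subtract 55 from 88: 33 remains
subtract 21 from 33: 12 remains
subtract 8 from 12: 4 remains
subtract 3 from 4: 1 remains
subtract 1 from 1: 0 remains

28657 + 10946 + 1597 + 144 + 55 + 21 + 8 + 3 + 1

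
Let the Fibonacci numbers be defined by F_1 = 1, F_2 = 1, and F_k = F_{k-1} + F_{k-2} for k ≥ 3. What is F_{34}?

Iterating the recurrence up to F_{27} = 196418 and F_{26} = 121393:
F_{28} = F_{27} + F_{26} = 196418 + 121393 = 317811
F_{29} = F_{28} + F_{27} = 317811 + 196418 = 514229
F_{30} = F_{29} + F_{28} = 514229 + 317811 = 832040
F_{31} = F_{30} + F_{29} = 832040 + 514229 = 1346269
F_{32} = F_{31} + F_{30} = 1346269 + 832040 = 2178309
F_{33} = F_{32} + F_{31} = 2178309 + 1346269 = 3524578
F_{34} = F_{33} + F_{32} = 3524578 + 2178309 = 5702887

5702887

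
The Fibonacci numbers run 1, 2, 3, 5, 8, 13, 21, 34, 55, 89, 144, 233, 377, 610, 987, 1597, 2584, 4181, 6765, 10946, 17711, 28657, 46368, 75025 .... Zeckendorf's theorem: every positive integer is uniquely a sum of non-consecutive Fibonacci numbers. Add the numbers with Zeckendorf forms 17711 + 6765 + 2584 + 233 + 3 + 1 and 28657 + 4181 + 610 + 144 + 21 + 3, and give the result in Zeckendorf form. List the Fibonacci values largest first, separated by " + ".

The two numbers are 27297 and 33616, so their sum is 60913.
Greedily peel off the largest Fibonacci term at each step:
60913: greatest Fibonacci not exceeding it is 46368, leaving 14545
14545: greatest Fibonacci not exceeding it is 10946, leaving 3599
3599: greatest Fibonacci not exceeding it is 2584, leaving 1015
1015: greatest Fibonacci not exceeding it is 987, leaving 28
28: greatest Fibonacci not exceeding it is 21, leaving 7
7: greatest Fibonacci not exceeding it is 5, leaving 2
2: greatest Fibonacci not exceeding it is 2, leaving 0

46368 + 10946 + 2584 + 987 + 21 + 5 + 2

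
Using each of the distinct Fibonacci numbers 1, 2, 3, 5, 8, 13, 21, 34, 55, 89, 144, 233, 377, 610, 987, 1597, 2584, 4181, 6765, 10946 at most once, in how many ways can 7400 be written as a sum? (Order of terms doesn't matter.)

Starting from the Zeckendorf form and repeatedly splitting a term F_k into F_{k−1} + F_{k−2} (when neither is already used) reaches every representation.
7400 = 6765+610+21+3+1 = 6765+610+13+8+3+1 = 6765+377+233+21+3+1 = 4181+2584+610+21+3+1 = 6765+377+233+13+8+3+1 = … (19 more), for 24 in all.

24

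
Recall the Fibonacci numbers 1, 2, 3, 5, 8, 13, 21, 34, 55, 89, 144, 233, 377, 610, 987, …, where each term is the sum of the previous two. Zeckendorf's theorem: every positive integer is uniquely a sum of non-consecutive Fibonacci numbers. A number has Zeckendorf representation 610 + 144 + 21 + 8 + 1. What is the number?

610 + 144 + 21 + 8 + 1 = 784.

784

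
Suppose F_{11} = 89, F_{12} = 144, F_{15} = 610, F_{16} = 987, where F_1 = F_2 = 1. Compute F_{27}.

By the addition formula F_{m+n} = F_m F_{n+1} + F_{m−1} F_n with m=16, n=11: F_{27} = 987·144 + 610·89 = 142128 + 54290 = 196418.

196418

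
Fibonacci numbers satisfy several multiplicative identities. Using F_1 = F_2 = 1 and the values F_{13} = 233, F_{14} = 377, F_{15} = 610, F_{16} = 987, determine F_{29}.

514229

By the addition formula F_{m+n} = F_m F_{n+1} + F_{m−1} F_n with m=16, n=13: F_{29} = 987·377 + 610·233 = 372099 + 142130 = 514229.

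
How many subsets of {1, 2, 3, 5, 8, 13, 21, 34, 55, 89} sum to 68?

6

Each representation comes from the Zeckendorf form by replacing some F_k with F_{k−1} + F_{k−2} where possible.
68 = 55+13 = 55+8+5 = 34+21+13 = 55+8+3+2 = … (2 more), for 6 in all.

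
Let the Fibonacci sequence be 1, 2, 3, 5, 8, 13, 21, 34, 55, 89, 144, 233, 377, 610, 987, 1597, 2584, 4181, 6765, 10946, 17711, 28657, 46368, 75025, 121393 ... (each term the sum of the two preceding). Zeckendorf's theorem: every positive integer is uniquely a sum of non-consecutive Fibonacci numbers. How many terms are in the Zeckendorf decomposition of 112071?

7

Repeatedly subtract the largest Fibonacci number that fits:
take 75025 (≤ 112071); 112071 − 75025 = 37046
take 28657 (≤ 37046); 37046 − 28657 = 8389
take 6765 (≤ 8389); 8389 − 6765 = 1624
take 1597 (≤ 1624); 1624 − 1597 = 27
take 21 (≤ 27); 27 − 21 = 6
take 5 (≤ 6); 6 − 5 = 1
take 1 (≤ 1); 1 − 1 = 0
112071 = 75025 + 28657 + 6765 + 1597 + 21 + 5 + 1, which has 7 terms.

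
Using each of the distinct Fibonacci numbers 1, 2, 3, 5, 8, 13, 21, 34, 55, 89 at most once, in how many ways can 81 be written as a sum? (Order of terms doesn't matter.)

81 = 55+21+5 = 55+21+3+2 = 55+13+8+5 = … (3 more), for 6 in all.

6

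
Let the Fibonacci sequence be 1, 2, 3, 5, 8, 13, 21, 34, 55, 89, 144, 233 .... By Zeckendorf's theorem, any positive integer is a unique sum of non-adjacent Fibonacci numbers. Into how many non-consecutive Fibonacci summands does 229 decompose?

5

144 ≤ 229 < 233, so take 144; remainder 85
55 ≤ 85 < 89, so take 55; remainder 30
21 ≤ 30 < 34, so take 21; remainder 9
8 ≤ 9 < 13, so take 8; remainder 1
1 ≤ 1 < 2, so take 1; remainder 0
229 = 144 + 55 + 21 + 8 + 1, which has 5 terms.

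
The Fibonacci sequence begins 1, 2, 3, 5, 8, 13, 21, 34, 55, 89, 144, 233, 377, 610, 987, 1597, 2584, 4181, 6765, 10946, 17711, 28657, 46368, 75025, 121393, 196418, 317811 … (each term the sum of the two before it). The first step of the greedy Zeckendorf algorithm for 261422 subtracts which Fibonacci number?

196418 ≤ 261422 < 317811, so the largest Fibonacci number not exceeding 261422 is 196418.

196418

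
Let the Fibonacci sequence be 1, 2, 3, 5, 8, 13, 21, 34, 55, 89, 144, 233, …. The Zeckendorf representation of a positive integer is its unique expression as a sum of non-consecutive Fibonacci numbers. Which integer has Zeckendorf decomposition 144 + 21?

144 + 21 = 165.

165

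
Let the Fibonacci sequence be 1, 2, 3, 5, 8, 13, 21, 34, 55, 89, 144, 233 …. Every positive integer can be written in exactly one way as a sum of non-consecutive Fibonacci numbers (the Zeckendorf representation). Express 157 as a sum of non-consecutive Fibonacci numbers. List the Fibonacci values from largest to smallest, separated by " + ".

144 + 13

157 − 144 = 13
13 − 13 = 0
So 157 = 144 + 13, with no two terms consecutive in the sequence.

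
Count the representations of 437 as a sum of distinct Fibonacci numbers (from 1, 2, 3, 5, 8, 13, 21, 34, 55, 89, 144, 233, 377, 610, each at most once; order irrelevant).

Each representation comes from the Zeckendorf form by replacing some F_k with F_{k−1} + F_{k−2} where possible.
437 = 377+55+5 = 377+55+3+2 = 377+34+21+5 = 233+144+55+5 = … (12 more), for 16 in all.

16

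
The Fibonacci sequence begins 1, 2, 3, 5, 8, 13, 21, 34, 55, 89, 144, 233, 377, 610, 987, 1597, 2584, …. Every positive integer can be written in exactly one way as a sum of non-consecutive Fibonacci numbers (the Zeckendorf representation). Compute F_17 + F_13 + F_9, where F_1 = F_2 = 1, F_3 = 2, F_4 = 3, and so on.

1864

F_17 + F_13 + F_9 = 1597 + 233 + 34 = 1864.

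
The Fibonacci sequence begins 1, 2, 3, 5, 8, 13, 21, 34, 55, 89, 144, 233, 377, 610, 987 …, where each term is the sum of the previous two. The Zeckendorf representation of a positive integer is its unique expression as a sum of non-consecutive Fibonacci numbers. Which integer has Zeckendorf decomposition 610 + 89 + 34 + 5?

610 + 89 + 34 + 5 = 738.

738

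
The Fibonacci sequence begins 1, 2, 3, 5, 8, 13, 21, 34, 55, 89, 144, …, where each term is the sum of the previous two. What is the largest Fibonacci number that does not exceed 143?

89

89 ≤ 143 < 144, so the largest Fibonacci number not exceeding 143 is 89.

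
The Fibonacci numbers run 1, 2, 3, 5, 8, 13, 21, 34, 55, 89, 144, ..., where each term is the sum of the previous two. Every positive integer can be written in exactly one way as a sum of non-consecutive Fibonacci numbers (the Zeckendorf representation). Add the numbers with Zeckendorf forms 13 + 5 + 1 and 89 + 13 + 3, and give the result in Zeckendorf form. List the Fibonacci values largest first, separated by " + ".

The two numbers are 19 and 105, so their sum is 124.
Greedily peel off the largest Fibonacci term at each step:
subtract 89 from 124: 35 remains
subtract 34 from 35: 1 remains
subtract 1 from 1: 0 remains

89 + 34 + 1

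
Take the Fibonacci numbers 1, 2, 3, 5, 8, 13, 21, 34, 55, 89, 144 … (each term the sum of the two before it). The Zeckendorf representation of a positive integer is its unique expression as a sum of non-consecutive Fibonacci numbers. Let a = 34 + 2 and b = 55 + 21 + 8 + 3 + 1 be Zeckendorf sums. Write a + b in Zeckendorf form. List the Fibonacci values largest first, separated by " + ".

The two numbers are 36 and 88, so their sum is 124.
89 ≤ 124 < 144, so take 89; remainder 35
34 ≤ 35 < 55, so take 34; remainder 1
1 ≤ 1 < 2, so take 1; remainder 0

89 + 34 + 1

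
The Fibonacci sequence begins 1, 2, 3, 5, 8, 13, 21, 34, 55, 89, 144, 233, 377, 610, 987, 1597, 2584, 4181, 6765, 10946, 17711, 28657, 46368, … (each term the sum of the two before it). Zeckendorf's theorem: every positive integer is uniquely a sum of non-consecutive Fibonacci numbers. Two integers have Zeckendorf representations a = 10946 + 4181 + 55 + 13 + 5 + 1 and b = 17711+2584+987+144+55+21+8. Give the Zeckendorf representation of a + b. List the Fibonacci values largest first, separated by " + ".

28657 + 6765 + 987 + 233 + 55 + 13 + 1

The two numbers are 15201 and 21510, so their sum is 36711.
Greedily peel off the largest Fibonacci term at each step:
36711: greatest Fibonacci not exceeding it is 28657, leaving 8054
8054: greatest Fibonacci not exceeding it is 6765, leaving 1289
1289: greatest Fibonacci not exceeding it is 987, leaving 302
302: greatest Fibonacci not exceeding it is 233, leaving 69
69: greatest Fibonacci not exceeding it is 55, leaving 14
14: greatest Fibonacci not exceeding it is 13, leaving 1
1: greatest Fibonacci not exceeding it is 1, leaving 0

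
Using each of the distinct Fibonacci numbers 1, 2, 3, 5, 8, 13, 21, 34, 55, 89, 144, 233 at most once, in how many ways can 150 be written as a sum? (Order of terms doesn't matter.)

8

150 = 144+5+1 = 144+3+2+1 = 89+55+5+1 = … (5 more), for 8 in all.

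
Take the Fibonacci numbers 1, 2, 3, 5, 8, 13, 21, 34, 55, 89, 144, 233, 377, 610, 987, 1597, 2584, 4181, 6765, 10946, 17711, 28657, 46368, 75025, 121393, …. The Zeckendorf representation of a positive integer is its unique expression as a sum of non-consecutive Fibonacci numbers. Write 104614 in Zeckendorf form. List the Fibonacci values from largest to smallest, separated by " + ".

Greedily peel off the largest Fibonacci term at each step:
subtract 75025 from 104614: 29589 remains
subtract 28657 from 29589: 932 remains
subtract 610 from 932: 322 remains
subtract 233 from 322: 89 remains
subtract 89 from 89: 0 remains
So 104614 = 75025 + 28657 + 610 + 233 + 89, with no two terms consecutive in the sequence.

75025 + 28657 + 610 + 233 + 89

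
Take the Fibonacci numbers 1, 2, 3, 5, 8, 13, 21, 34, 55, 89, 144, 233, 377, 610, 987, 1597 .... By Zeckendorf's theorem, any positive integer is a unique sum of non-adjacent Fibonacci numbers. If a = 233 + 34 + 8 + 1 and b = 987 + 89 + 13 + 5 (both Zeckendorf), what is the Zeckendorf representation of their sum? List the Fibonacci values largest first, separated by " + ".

987 + 377 + 5 + 1

The two numbers are 276 and 1094, so their sum is 1370.
take 987 (≤ 1370); 1370 − 987 = 383
take 377 (≤ 383); 383 − 377 = 6
take 5 (≤ 6); 6 − 5 = 1
take 1 (≤ 1); 1 − 1 = 0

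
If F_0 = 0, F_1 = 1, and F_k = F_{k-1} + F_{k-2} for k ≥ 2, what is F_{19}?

4181

Iterating the recurrence up to F_{14} = 377 and F_{13} = 233:
F_{15} = F_{14} + F_{13} = 377 + 233 = 610
F_{16} = F_{15} + F_{14} = 610 + 377 = 987
F_{17} = F_{16} + F_{15} = 987 + 610 = 1597
F_{18} = F_{17} + F_{16} = 1597 + 987 = 2584
F_{19} = F_{18} + F_{17} = 2584 + 1597 = 4181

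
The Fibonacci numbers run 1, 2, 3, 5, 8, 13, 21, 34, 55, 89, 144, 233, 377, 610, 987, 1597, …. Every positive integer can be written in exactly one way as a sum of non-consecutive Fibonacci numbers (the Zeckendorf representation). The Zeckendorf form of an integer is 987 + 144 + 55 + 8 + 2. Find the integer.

1196

987 + 144 + 55 + 8 + 2 = 1196.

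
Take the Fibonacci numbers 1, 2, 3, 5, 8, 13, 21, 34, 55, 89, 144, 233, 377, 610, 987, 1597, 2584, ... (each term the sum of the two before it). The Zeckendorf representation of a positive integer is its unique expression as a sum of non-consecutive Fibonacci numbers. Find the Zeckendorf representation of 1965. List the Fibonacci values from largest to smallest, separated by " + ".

1597 + 233 + 89 + 34 + 8 + 3 + 1

Greedy algorithm:
take 1597 (≤ 1965); 1965 − 1597 = 368
take 233 (≤ 368); 368 − 233 = 135
take 89 (≤ 135); 135 − 89 = 46
take 34 (≤ 46); 46 − 34 = 12
take 8 (≤ 12); 12 − 8 = 4
take 3 (≤ 4); 4 − 3 = 1
take 1 (≤ 1); 1 − 1 = 0
So 1965 = 1597 + 233 + 89 + 34 + 8 + 3 + 1, with no two terms consecutive in the sequence.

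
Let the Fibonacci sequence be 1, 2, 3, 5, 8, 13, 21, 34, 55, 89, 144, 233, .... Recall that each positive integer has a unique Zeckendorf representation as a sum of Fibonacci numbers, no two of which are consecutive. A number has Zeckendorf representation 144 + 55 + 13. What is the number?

144 + 55 + 13 = 212.

212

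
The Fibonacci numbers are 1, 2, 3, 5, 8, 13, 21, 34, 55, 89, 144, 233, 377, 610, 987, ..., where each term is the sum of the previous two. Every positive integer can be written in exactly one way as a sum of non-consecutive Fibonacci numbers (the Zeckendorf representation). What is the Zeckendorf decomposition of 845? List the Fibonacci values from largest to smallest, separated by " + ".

845: greatest Fibonacci not exceeding it is 610, leaving 235
235: greatest Fibonacci not exceeding it is 233, leaving 2
2: greatest Fibonacci not exceeding it is 2, leaving 0
So 845 = 610 + 233 + 2, with no two terms consecutive in the sequence.

610 + 233 + 2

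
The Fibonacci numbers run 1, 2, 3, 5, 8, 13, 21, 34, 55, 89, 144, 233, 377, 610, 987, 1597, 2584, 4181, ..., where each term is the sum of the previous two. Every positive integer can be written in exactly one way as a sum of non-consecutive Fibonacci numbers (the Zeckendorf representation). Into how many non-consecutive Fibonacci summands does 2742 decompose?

subtract 2584 from 2742: 158 remains
subtract 144 from 158: 14 remains
subtract 13 from 14: 1 remains
subtract 1 from 1: 0 remains
2742 = 2584 + 144 + 13 + 1, which has 4 terms.

4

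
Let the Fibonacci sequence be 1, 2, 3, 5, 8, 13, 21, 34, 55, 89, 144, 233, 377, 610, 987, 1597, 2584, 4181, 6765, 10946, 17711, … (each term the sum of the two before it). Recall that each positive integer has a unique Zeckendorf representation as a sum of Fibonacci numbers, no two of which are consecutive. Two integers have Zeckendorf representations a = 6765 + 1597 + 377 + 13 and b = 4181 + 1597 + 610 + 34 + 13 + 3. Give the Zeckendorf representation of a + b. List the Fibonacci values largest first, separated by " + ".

10946 + 4181 + 55 + 8

The two numbers are 8752 and 6438, so their sum is 15190.
15190: greatest Fibonacci not exceeding it is 10946, leaving 4244
4244: greatest Fibonacci not exceeding it is 4181, leaving 63
63: greatest Fibonacci not exceeding it is 55, leaving 8
8: greatest Fibonacci not exceeding it is 8, leaving 0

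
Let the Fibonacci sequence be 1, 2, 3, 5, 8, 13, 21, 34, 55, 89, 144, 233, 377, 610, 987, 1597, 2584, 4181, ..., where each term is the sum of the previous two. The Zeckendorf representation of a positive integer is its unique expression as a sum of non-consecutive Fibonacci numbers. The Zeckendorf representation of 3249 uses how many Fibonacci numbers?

Repeatedly subtract the largest Fibonacci number that fits:
2584 ≤ 3249 < 4181, so take 2584; remainder 665
610 ≤ 665 < 987, so take 610; remainder 55
55 ≤ 55 < 89, so take 55; remainder 0
3249 = 2584 + 610 + 55, which has 3 terms.

3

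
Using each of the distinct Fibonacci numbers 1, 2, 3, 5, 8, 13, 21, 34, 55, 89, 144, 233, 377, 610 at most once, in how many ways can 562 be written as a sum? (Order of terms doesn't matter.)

562 = 377+144+34+5+2 = 377+144+21+13+5+2 = 377+89+55+34+5+2 = … (3 more), for 6 in all.

6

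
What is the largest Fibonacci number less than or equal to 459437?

317811

317811 ≤ 459437 < 514229, so the largest Fibonacci number not exceeding 459437 is 317811.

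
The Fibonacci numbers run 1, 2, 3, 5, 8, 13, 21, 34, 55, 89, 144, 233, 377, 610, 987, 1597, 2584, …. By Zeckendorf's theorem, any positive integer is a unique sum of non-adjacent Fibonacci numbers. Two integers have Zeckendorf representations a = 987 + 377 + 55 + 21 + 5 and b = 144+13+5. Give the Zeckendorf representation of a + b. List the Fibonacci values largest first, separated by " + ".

1597 + 8 + 2

The two numbers are 1445 and 162, so their sum is 1607.
subtract 1597 from 1607: 10 remains
subtract 8 from 10: 2 remains
subtract 2 from 2: 0 remains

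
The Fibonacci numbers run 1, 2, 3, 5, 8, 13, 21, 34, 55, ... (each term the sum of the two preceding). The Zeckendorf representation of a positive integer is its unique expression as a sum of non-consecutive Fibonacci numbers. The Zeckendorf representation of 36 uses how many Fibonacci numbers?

2

36: greatest Fibonacci not exceeding it is 34, leaving 2
2: greatest Fibonacci not exceeding it is 2, leaving 0
36 = 34 + 2, which has 2 terms.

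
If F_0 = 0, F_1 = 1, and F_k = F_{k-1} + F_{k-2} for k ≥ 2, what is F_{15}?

610

Iterating the recurrence up to F_{9} = 34 and F_{8} = 21:
F_{10} = F_{9} + F_{8} = 34 + 21 = 55
F_{11} = F_{10} + F_{9} = 55 + 34 = 89
F_{12} = F_{11} + F_{10} = 89 + 55 = 144
F_{13} = F_{12} + F_{11} = 144 + 89 = 233
F_{14} = F_{13} + F_{12} = 233 + 144 = 377
F_{15} = F_{14} + F_{13} = 377 + 233 = 610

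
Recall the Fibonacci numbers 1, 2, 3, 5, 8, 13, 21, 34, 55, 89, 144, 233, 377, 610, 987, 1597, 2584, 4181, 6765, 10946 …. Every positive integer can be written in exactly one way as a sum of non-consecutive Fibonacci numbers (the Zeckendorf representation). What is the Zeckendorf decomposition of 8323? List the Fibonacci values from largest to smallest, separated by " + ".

Greedily peel off the largest Fibonacci term at each step:
take 6765 (≤ 8323); 8323 − 6765 = 1558
take 987 (≤ 1558); 1558 − 987 = 571
take 377 (≤ 571); 571 − 377 = 194
take 144 (≤ 194); 194 − 144 = 50
take 34 (≤ 50); 50 − 34 = 16
take 13 (≤ 16); 16 − 13 = 3
take 3 (≤ 3); 3 − 3 = 0
So 8323 = 6765 + 987 + 377 + 144 + 34 + 13 + 3, with no two terms consecutive in the sequence.

6765 + 987 + 377 + 144 + 34 + 13 + 3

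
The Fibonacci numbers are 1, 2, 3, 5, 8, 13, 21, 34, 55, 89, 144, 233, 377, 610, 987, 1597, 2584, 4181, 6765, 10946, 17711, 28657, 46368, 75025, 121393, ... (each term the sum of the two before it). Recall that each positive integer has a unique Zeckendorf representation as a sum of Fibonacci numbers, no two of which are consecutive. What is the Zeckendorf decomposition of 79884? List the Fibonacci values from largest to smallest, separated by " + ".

79884 − 75025 = 4859
4859 − 4181 = 678
678 − 610 = 68
68 − 55 = 13
13 − 13 = 0
So 79884 = 75025 + 4181 + 610 + 55 + 13, with no two terms consecutive in the sequence.

75025 + 4181 + 610 + 55 + 13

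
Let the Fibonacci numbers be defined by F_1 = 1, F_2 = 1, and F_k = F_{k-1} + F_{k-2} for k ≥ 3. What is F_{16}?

987

Iterating the recurrence up to F_{9} = 34 and F_{8} = 21:
F_{10} = F_{9} + F_{8} = 34 + 21 = 55
F_{11} = F_{10} + F_{9} = 55 + 34 = 89
F_{12} = F_{11} + F_{10} = 89 + 55 = 144
F_{13} = F_{12} + F_{11} = 144 + 89 = 233
F_{14} = F_{13} + F_{12} = 233 + 144 = 377
F_{15} = F_{14} + F_{13} = 377 + 233 = 610
F_{16} = F_{15} + F_{14} = 610 + 377 = 987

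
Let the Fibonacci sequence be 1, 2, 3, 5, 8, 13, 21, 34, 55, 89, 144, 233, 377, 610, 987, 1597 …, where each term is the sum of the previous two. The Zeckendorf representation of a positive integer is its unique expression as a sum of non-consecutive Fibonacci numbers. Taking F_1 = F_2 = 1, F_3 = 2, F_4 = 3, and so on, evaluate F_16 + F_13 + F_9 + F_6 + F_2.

F_16 + F_13 + F_9 + F_6 + F_2 = 987 + 233 + 34 + 8 + 1 = 1263.

1263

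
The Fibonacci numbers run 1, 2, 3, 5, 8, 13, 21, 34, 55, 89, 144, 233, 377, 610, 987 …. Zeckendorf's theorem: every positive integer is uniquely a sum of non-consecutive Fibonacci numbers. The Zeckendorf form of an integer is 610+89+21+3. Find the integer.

723

610+89+21+3 = 723.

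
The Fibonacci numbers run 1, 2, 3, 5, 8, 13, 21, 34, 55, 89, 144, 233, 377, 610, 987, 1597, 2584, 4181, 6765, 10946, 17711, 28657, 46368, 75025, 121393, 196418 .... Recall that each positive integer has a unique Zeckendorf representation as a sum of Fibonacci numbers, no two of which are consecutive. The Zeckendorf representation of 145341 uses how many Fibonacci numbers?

Greedily peel off the largest Fibonacci term at each step:
145341 − 121393 = 23948
23948 − 17711 = 6237
6237 − 4181 = 2056
2056 − 1597 = 459
459 − 377 = 82
82 − 55 = 27
27 − 21 = 6
6 − 5 = 1
1 − 1 = 0
145341 = 121393 + 17711 + 4181 + 1597 + 377 + 55 + 21 + 5 + 1, which has 9 terms.

9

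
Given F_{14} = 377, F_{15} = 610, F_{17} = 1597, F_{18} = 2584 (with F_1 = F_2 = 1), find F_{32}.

By the addition formula F_{m+n} = F_m F_{n+1} + F_{m−1} F_n with m=18, n=14: F_{32} = 2584·610 + 1597·377 = 1576240 + 602069 = 2178309.

2178309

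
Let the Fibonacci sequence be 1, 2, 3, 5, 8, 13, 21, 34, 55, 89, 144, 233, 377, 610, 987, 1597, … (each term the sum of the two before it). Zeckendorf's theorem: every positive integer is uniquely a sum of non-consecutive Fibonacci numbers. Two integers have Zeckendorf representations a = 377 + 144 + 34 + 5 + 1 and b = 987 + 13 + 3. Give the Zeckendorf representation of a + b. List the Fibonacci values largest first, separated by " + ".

The two numbers are 561 and 1003, so their sum is 1564.
largest Fibonacci ≤ 1564 is 987; 1564 − 987 = 577
largest Fibonacci ≤ 577 is 377; 577 − 377 = 200
largest Fibonacci ≤ 200 is 144; 200 − 144 = 56
largest Fibonacci ≤ 56 is 55; 56 − 55 = 1
largest Fibonacci ≤ 1 is 1; 1 − 1 = 0

987 + 377 + 144 + 55 + 1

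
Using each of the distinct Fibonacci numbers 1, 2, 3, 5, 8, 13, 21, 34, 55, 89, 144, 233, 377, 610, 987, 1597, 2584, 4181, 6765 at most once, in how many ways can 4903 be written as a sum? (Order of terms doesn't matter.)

39

4903 = 4181+610+89+21+2 = 4181+610+89+13+8+2 = 4181+610+55+34+21+2 = … (36 more), for 39 in all.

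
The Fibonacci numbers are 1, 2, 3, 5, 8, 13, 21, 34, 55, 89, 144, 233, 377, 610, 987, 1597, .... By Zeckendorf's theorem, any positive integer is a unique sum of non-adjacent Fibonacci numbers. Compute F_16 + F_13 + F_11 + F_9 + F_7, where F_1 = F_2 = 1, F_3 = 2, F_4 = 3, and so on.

F_16 + F_13 + F_11 + F_9 + F_7 = 987 + 233 + 89 + 34 + 13 = 1356.

1356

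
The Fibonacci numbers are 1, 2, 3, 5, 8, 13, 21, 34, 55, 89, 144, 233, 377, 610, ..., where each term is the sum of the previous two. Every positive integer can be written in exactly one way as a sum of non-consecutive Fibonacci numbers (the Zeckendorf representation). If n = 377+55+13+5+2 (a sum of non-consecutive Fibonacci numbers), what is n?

377+55+13+5+2 = 452.

452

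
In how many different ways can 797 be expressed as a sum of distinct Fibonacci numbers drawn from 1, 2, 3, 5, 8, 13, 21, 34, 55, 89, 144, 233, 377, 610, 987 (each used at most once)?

16

797 = 610+144+34+8+1 = 610+144+34+5+3+1 = 610+144+21+13+8+1 = … (13 more), for 16 in all.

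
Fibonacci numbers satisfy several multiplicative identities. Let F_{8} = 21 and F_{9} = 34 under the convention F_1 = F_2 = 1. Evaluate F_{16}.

987

By the doubling identity F_{2k} = F_k(2F_{k+1} − F_k): F_{16} = 21·(2·34 − 21) = 21·47 = 987.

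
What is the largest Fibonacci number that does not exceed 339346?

317811

317811 ≤ 339346 < 514229, so the largest Fibonacci number not exceeding 339346 is 317811.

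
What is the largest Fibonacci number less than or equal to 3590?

2584

2584 ≤ 3590 < 4181, so the largest Fibonacci number not exceeding 3590 is 2584.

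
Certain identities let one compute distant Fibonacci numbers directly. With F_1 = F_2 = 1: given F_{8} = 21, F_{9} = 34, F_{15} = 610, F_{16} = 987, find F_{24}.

By the addition formula F_{m+n} = F_m F_{n+1} + F_{m−1} F_n with m=16, n=8: F_{24} = 987·34 + 610·21 = 33558 + 12810 = 46368.

46368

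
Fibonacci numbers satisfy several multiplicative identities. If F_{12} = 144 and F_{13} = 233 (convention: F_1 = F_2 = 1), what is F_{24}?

46368

By the doubling identity F_{2k} = F_k(2F_{k+1} − F_k): F_{24} = 144·(2·233 − 144) = 144·322 = 46368.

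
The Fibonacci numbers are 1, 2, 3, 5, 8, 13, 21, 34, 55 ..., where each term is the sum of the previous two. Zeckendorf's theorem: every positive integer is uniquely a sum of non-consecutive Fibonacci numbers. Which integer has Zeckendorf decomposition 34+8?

34+8 = 42.

42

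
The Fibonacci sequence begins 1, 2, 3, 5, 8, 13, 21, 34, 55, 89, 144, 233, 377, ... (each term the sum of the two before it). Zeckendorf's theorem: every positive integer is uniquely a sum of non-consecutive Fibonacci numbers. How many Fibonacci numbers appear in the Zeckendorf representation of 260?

Repeatedly subtract the largest Fibonacci number that fits:
233 ≤ 260 < 377, so take 233; remainder 27
21 ≤ 27 < 34, so take 21; remainder 6
5 ≤ 6 < 8, so take 5; remainder 1
1 ≤ 1 < 2, so take 1; remainder 0
260 = 233 + 21 + 5 + 1, which has 4 terms.

4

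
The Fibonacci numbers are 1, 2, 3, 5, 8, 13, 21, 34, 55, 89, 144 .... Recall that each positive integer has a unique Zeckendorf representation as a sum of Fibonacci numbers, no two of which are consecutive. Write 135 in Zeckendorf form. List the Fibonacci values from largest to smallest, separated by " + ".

89 + 34 + 8 + 3 + 1

Greedily peel off the largest Fibonacci term at each step:
subtract 89 from 135: 46 remains
subtract 34 from 46: 12 remains
subtract 8 from 12: 4 remains
subtract 3 from 4: 1 remains
subtract 1 from 1: 0 remains
So 135 = 89 + 34 + 8 + 3 + 1, with no two terms consecutive in the sequence.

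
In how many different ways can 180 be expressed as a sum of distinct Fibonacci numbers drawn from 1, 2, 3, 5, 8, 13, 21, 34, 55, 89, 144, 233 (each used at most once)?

6

Starting from the Zeckendorf form and repeatedly splitting a term F_k into F_{k−1} + F_{k−2} (when neither is already used) reaches every representation.
180 = 144+34+2 = 144+21+13+2 = 89+55+34+2 = 144+21+8+5+2 = … (2 more), for 6 in all.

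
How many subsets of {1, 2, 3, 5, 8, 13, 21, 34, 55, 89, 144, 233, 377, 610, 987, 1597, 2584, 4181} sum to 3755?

Starting from the Zeckendorf form and repeatedly splitting a term F_k into F_{k−1} + F_{k−2} (when neither is already used) reaches every representation.
3755 = 2584+987+144+34+5+1 = 2584+987+144+34+3+2+1 = 2584+987+144+21+13+5+1 = 2584+987+89+55+34+5+1 = 2584+610+377+144+34+5+1 = … (35 more), for 40 in all.

40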